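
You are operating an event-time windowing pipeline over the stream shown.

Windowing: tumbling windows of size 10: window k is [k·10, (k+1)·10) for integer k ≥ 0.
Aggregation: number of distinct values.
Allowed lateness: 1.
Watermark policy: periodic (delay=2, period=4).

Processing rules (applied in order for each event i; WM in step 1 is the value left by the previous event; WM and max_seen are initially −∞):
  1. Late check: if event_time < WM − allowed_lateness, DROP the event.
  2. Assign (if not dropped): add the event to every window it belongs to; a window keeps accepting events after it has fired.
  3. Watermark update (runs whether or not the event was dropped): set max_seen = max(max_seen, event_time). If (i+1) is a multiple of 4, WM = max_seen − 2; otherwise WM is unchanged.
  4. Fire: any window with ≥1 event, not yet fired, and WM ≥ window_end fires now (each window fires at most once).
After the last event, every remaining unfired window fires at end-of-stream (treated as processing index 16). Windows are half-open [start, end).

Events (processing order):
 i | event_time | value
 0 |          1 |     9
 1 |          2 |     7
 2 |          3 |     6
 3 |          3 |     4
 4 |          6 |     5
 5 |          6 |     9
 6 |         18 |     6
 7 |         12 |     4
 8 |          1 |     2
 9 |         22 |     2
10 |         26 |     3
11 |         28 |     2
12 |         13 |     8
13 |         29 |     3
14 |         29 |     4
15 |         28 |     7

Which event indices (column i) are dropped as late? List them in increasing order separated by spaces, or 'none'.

i=0 t=1 v=9: → [0,10); WM=−∞
i=1 t=2 v=7: → [0,10); WM=−∞
i=2 t=3 v=6: → [0,10); WM=−∞
i=3 t=3 v=4: → [0,10); WM=1
i=4 t=6 v=5: → [0,10); WM=1
i=5 t=6 v=9: → [0,10); WM=1
i=6 t=18 v=6: → [10,20); WM=1
i=7 t=12 v=4: → [10,20); WM=16; [0,10) fires=5
i=8 t=1 v=2: DROP (t<16-1); WM=16
i=9 t=22 v=2: → [20,30); WM=16
i=10 t=26 v=3: → [20,30); WM=16
i=11 t=28 v=2: → [20,30); WM=26; [10,20) fires=2
i=12 t=13 v=8: DROP (t<26-1); WM=26
i=13 t=29 v=3: → [20,30); WM=26
i=14 t=29 v=4: → [20,30); WM=26
i=15 t=28 v=7: → [20,30); WM=27

8 12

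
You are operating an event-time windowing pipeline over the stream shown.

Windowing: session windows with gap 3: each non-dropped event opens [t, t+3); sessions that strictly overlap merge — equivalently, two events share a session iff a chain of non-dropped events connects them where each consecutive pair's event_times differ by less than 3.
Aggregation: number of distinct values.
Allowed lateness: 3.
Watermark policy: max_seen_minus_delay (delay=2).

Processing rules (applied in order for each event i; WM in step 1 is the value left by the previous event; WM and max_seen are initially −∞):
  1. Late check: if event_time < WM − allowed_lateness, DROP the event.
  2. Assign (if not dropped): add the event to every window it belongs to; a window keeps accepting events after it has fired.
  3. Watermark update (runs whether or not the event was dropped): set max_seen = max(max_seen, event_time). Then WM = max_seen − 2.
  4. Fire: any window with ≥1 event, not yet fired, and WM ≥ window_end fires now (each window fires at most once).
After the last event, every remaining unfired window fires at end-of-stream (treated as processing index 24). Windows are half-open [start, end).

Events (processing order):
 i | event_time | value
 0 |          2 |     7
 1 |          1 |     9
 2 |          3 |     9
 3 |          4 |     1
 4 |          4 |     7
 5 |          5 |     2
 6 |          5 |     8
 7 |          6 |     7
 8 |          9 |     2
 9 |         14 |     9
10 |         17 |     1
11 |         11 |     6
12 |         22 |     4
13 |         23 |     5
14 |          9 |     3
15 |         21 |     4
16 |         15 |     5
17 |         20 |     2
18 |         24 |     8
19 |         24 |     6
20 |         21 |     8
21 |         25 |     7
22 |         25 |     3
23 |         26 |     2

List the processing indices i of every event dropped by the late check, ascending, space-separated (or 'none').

11 14 16

i=0 t=2 v=7: → [2,5); WM=0
i=1 t=1 v=9: → [1,5); WM=0
i=2 t=3 v=9: → [1,6); WM=1
i=3 t=4 v=1: → [1,7); WM=2
i=4 t=4 v=7: → [1,7); WM=2
i=5 t=5 v=2: → [1,8); WM=3
i=6 t=5 v=8: → [1,8); WM=3
i=7 t=6 v=7: → [1,9); WM=4
i=8 t=9 v=2: → [9,12); WM=7
i=9 t=14 v=9: → [14,17); WM=12
i=10 t=17 v=1: → [17,20); WM=15
i=11 t=11 v=6: DROP (t<15-3); WM=15
i=12 t=22 v=4: → [22,25); WM=20
i=13 t=23 v=5: → [22,26); WM=21
i=14 t=9 v=3: DROP (t<21-3); WM=21
i=15 t=21 v=4: → [21,26); WM=21
i=16 t=15 v=5: DROP (t<21-3); WM=21
i=17 t=20 v=2: → [20,26); WM=21
i=18 t=24 v=8: → [20,27); WM=22
i=19 t=24 v=6: → [20,27); WM=22
i=20 t=21 v=8: → [20,27); WM=22
i=21 t=25 v=7: → [20,28); WM=23
i=22 t=25 v=3: → [20,28); WM=23
i=23 t=26 v=2: → [20,29); WM=24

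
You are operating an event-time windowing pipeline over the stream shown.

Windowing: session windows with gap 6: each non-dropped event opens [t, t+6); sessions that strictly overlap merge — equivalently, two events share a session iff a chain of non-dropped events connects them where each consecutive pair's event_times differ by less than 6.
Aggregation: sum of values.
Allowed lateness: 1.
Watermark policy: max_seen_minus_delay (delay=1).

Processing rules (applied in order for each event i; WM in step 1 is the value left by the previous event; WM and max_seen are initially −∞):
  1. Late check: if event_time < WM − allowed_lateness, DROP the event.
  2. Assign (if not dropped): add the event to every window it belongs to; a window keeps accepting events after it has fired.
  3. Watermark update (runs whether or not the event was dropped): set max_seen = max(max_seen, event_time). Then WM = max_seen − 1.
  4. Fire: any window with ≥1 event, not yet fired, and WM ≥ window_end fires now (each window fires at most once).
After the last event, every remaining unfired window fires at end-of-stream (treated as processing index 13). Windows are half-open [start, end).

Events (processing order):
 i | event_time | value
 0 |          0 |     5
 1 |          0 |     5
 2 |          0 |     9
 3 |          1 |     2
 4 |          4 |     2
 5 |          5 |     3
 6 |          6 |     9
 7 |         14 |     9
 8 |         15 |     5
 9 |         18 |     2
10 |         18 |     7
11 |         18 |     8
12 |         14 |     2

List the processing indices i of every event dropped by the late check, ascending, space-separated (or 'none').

i=0 t=0 v=5: → [0,6); WM=-1
i=1 t=0 v=5: → [0,6); WM=-1
i=2 t=0 v=9: → [0,6); WM=-1
i=3 t=1 v=2: → [0,7); WM=0
i=4 t=4 v=2: → [0,10); WM=3
i=5 t=5 v=3: → [0,11); WM=4
i=6 t=6 v=9: → [0,12); WM=5
i=7 t=14 v=9: → [14,20); WM=13
i=8 t=15 v=5: → [14,21); WM=14
i=9 t=18 v=2: → [14,24); WM=17
i=10 t=18 v=7: → [14,24); WM=17
i=11 t=18 v=8: → [14,24); WM=17
i=12 t=14 v=2: DROP (t<17-1); WM=17

12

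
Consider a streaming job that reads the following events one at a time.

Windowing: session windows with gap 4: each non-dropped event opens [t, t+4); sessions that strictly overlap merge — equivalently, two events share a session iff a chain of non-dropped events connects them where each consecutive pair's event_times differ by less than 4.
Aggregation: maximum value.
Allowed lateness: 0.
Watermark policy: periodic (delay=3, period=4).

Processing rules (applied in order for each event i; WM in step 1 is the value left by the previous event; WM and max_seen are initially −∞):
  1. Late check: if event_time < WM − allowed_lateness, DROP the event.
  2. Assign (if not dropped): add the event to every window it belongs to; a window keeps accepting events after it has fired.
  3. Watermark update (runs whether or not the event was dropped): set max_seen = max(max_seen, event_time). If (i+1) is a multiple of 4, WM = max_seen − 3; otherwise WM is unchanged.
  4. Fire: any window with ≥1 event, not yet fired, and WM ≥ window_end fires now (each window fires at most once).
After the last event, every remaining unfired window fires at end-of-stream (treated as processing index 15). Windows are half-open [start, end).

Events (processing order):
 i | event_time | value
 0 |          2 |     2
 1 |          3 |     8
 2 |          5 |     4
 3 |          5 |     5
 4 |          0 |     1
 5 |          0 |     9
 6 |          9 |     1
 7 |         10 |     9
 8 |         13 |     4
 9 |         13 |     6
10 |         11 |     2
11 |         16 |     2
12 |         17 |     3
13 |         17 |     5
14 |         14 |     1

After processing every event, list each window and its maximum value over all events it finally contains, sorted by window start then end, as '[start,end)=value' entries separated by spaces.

i=0 t=2 v=2: → [2,6); WM=−∞
i=1 t=3 v=8: → [2,7); WM=−∞
i=2 t=5 v=4: → [2,9); WM=−∞
i=3 t=5 v=5: → [2,9); WM=2
i=4 t=0 v=1: DROP (t<2-0); WM=2
i=5 t=0 v=9: DROP (t<2-0); WM=2
i=6 t=9 v=1: → [9,13); WM=2
i=7 t=10 v=9: → [9,14); WM=7
i=8 t=13 v=4: → [9,17); WM=7
i=9 t=13 v=6: → [9,17); WM=7
i=10 t=11 v=2: → [9,17); WM=7
i=11 t=16 v=2: → [9,20); WM=13
i=12 t=17 v=3: → [9,21); WM=13
i=13 t=17 v=5: → [9,21); WM=13
i=14 t=14 v=1: → [9,21); WM=13

[2,9)=8 [9,21)=9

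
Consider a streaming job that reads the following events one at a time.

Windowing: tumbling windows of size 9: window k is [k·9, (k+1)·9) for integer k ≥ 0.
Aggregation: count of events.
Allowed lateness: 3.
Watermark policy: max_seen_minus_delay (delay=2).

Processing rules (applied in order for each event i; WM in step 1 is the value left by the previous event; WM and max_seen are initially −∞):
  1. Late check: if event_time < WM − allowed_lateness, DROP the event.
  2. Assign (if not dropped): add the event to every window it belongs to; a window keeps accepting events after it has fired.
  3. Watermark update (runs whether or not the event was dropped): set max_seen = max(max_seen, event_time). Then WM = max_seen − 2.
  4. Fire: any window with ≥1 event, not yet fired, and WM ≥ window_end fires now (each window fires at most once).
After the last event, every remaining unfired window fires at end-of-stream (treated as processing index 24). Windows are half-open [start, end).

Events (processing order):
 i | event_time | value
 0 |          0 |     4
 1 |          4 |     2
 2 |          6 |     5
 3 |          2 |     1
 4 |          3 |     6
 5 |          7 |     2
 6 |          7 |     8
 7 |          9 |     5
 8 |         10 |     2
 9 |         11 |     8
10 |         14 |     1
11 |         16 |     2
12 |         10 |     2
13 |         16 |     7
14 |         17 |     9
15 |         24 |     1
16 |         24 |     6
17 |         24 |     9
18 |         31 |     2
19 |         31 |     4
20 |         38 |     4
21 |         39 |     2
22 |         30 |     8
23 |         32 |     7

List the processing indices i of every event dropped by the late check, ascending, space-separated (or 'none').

12 22 23

i=0 t=0 v=4: → [0,9); WM=-2
i=1 t=4 v=2: → [0,9); WM=2
i=2 t=6 v=5: → [0,9); WM=4
i=3 t=2 v=1: → [0,9); WM=4
i=4 t=3 v=6: → [0,9); WM=4
i=5 t=7 v=2: → [0,9); WM=5
i=6 t=7 v=8: → [0,9); WM=5
i=7 t=9 v=5: → [9,18); WM=7
i=8 t=10 v=2: → [9,18); WM=8
i=9 t=11 v=8: → [9,18); WM=9; [0,9) fires=7
i=10 t=14 v=1: → [9,18); WM=12
i=11 t=16 v=2: → [9,18); WM=14
i=12 t=10 v=2: DROP (t<14-3); WM=14
i=13 t=16 v=7: → [9,18); WM=14
i=14 t=17 v=9: → [9,18); WM=15
i=15 t=24 v=1: → [18,27); WM=22; [9,18) fires=7
i=16 t=24 v=6: → [18,27); WM=22
i=17 t=24 v=9: → [18,27); WM=22
i=18 t=31 v=2: → [27,36); WM=29; [18,27) fires=3
i=19 t=31 v=4: → [27,36); WM=29
i=20 t=38 v=4: → [36,45); WM=36; [27,36) fires=2
i=21 t=39 v=2: → [36,45); WM=37
i=22 t=30 v=8: DROP (t<37-3); WM=37
i=23 t=32 v=7: DROP (t<37-3); WM=37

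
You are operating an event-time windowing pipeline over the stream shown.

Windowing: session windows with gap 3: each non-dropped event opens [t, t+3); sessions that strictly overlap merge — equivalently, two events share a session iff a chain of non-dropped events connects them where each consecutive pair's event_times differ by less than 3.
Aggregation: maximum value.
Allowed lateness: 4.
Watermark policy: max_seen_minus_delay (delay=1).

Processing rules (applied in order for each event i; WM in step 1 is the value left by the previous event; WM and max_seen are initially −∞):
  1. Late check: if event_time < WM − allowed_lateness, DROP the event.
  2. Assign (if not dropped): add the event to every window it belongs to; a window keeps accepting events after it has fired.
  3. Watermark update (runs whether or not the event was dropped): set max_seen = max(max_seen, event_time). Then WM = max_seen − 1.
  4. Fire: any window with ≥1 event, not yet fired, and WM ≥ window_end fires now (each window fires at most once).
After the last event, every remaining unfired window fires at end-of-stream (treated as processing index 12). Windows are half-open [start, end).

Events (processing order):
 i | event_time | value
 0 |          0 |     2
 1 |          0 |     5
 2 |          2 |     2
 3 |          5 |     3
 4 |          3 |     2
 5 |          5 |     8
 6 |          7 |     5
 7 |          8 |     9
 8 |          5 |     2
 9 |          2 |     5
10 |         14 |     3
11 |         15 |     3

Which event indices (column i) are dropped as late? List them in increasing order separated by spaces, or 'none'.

i=0 t=0 v=2: → [0,3); WM=-1
i=1 t=0 v=5: → [0,3); WM=-1
i=2 t=2 v=2: → [0,5); WM=1
i=3 t=5 v=3: → [5,8); WM=4
i=4 t=3 v=2: → [0,8); WM=4
i=5 t=5 v=8: → [0,8); WM=4
i=6 t=7 v=5: → [0,10); WM=6
i=7 t=8 v=9: → [0,11); WM=7
i=8 t=5 v=2: → [0,11); WM=7
i=9 t=2 v=5: DROP (t<7-4); WM=7
i=10 t=14 v=3: → [14,17); WM=13
i=11 t=15 v=3: → [14,18); WM=14

9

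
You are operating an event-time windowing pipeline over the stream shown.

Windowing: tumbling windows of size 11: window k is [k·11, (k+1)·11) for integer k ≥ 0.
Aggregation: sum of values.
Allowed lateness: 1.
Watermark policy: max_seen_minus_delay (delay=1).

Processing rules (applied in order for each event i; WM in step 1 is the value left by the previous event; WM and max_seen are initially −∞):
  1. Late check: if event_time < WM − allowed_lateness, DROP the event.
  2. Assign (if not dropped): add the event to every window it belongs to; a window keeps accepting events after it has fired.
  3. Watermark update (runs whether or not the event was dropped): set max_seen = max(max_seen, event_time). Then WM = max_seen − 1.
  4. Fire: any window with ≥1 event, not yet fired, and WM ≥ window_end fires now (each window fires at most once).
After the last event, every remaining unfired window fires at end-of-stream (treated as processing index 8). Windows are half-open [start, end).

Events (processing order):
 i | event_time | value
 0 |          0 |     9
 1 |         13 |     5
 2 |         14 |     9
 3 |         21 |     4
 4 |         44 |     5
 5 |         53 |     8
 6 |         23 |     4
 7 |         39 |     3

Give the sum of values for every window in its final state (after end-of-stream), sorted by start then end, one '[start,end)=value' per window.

i=0 t=0 v=9: → [0,11); WM=-1
i=1 t=13 v=5: → [11,22); WM=12; [0,11) fires=9
i=2 t=14 v=9: → [11,22); WM=13
i=3 t=21 v=4: → [11,22); WM=20
i=4 t=44 v=5: → [44,55); WM=43; [11,22) fires=18
i=5 t=53 v=8: → [44,55); WM=52
i=6 t=23 v=4: DROP (t<52-1); WM=52
i=7 t=39 v=3: DROP (t<52-1); WM=52

[0,11)=9 [11,22)=18 [44,55)=13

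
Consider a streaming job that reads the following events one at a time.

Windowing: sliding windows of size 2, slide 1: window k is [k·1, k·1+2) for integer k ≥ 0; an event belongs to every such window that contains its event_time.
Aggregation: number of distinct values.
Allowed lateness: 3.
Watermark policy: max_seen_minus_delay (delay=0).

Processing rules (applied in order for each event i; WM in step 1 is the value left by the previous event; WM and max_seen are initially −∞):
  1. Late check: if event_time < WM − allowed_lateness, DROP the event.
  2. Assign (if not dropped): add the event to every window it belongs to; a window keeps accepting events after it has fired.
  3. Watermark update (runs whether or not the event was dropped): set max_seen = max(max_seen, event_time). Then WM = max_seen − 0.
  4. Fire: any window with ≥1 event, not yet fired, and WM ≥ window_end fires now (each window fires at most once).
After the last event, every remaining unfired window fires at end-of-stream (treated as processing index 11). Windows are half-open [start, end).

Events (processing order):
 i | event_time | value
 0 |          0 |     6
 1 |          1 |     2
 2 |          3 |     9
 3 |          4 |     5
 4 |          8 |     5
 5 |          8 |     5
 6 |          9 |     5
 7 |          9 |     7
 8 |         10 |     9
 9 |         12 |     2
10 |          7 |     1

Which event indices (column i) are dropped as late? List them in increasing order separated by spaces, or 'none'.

10

i=0 t=0 v=6: → [0,2); WM=0
i=1 t=1 v=2: → [1,3),[0,2); WM=1
i=2 t=3 v=9: → [3,5),[2,4); WM=3; [0,2) fires=2 [1,3) fires=1
i=3 t=4 v=5: → [4,6),[3,5); WM=4; [2,4) fires=1
i=4 t=8 v=5: → [8,10),[7,9); WM=8; [3,5) fires=2 [4,6) fires=1
i=5 t=8 v=5: → [8,10),[7,9); WM=8
i=6 t=9 v=5: → [9,11),[8,10); WM=9; [7,9) fires=1
i=7 t=9 v=7: → [9,11),[8,10); WM=9
i=8 t=10 v=9: → [10,12),[9,11); WM=10; [8,10) fires=2
i=9 t=12 v=2: → [12,14),[11,13); WM=12; [9,11) fires=3 [10,12) fires=1
i=10 t=7 v=1: DROP (t<12-3); WM=12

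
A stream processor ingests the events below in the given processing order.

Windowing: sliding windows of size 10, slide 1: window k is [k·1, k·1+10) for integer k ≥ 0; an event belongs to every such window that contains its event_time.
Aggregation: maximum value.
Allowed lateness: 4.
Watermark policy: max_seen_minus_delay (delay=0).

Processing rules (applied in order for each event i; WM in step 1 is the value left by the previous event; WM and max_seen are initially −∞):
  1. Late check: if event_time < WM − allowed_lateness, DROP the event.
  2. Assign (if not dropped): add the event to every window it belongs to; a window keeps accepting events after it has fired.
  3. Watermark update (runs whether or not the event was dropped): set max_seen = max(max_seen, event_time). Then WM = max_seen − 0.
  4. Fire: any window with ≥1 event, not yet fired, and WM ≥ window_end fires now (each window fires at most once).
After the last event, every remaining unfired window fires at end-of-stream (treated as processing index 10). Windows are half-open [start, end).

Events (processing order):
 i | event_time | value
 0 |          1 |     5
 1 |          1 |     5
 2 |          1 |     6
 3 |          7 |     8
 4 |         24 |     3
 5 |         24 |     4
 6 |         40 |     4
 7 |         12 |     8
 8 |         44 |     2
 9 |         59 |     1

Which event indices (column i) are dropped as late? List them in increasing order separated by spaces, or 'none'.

7

i=0 t=1 v=5: → [1,11),[0,10); WM=1
i=1 t=1 v=5: → [1,11),[0,10); WM=1
i=2 t=1 v=6: → [1,11),[0,10); WM=1
i=3 t=7 v=8: → [7,17),[6,16),[5,15),[4,14),[3,13),[2,12),[1,11),[0,10); WM=7
i=4 t=24 v=3: → [24,34),[23,33),[22,32),[21,31),[20,30),[19,29),[18,28),[17,27),[16,26),[15,25); WM=24; [0,10) fires=8 [1,11) fires=8 [2,12) fires=8 [3,13) fires=8 [4,14) fires=8 [5,15) fires=8 [6,16) fires=8 [7,17) fires=8
i=5 t=24 v=4: → [24,34),[23,33),[22,32),[21,31),[20,30),[19,29),[18,28),[17,27),[16,26),[15,25); WM=24
i=6 t=40 v=4: → [40,50),[39,49),[38,48),[37,47),[36,46),[35,45),[34,44),[33,43),[32,42),[31,41); WM=40; [15,25) fires=4 [16,26) fires=4 [17,27) fires=4 [18,28) fires=4 [19,29) fires=4 [20,30) fires=4 [21,31) fires=4 [22,32) fires=4 [23,33) fires=4 [24,34) fires=4
i=7 t=12 v=8: DROP (t<40-4); WM=40
i=8 t=44 v=2: → [44,54),[43,53),[42,52),[41,51),[40,50),[39,49),[38,48),[37,47),[36,46),[35,45); WM=44; [31,41) fires=4 [32,42) fires=4 [33,43) fires=4 [34,44) fires=4
i=9 t=59 v=1: → [59,69),[58,68),[57,67),[56,66),[55,65),[54,64),[53,63),[52,62),[51,61),[50,60); WM=59; [35,45) fires=4 [36,46) fires=4 [37,47) fires=4 [38,48) fires=4 [39,49) fires=4 [40,50) fires=4 [41,51) fires=2 [42,52) fires=2 [43,53) fires=2 [44,54) fires=2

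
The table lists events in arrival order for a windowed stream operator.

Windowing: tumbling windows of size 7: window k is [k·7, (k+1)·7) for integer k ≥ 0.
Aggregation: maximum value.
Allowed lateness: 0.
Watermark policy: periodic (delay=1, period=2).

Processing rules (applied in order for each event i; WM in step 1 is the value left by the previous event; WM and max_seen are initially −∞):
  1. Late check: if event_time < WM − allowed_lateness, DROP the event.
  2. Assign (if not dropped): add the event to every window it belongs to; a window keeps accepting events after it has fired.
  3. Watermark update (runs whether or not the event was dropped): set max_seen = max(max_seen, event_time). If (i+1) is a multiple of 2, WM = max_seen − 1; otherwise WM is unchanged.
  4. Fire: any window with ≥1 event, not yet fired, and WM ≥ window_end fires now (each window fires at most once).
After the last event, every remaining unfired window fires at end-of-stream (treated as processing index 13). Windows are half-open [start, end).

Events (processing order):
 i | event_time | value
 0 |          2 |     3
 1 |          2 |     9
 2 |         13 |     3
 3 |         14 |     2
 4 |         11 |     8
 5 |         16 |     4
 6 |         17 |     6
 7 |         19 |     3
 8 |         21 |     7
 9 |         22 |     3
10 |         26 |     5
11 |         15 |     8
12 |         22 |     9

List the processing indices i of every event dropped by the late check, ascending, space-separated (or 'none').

4 11 12

i=0 t=2 v=3: → [0,7); WM=−∞
i=1 t=2 v=9: → [0,7); WM=1
i=2 t=13 v=3: → [7,14); WM=1
i=3 t=14 v=2: → [14,21); WM=13; [0,7) fires=9
i=4 t=11 v=8: DROP (t<13-0); WM=13
i=5 t=16 v=4: → [14,21); WM=15; [7,14) fires=3
i=6 t=17 v=6: → [14,21); WM=15
i=7 t=19 v=3: → [14,21); WM=18
i=8 t=21 v=7: → [21,28); WM=18
i=9 t=22 v=3: → [21,28); WM=21; [14,21) fires=6
i=10 t=26 v=5: → [21,28); WM=21
i=11 t=15 v=8: DROP (t<21-0); WM=25
i=12 t=22 v=9: DROP (t<25-0); WM=25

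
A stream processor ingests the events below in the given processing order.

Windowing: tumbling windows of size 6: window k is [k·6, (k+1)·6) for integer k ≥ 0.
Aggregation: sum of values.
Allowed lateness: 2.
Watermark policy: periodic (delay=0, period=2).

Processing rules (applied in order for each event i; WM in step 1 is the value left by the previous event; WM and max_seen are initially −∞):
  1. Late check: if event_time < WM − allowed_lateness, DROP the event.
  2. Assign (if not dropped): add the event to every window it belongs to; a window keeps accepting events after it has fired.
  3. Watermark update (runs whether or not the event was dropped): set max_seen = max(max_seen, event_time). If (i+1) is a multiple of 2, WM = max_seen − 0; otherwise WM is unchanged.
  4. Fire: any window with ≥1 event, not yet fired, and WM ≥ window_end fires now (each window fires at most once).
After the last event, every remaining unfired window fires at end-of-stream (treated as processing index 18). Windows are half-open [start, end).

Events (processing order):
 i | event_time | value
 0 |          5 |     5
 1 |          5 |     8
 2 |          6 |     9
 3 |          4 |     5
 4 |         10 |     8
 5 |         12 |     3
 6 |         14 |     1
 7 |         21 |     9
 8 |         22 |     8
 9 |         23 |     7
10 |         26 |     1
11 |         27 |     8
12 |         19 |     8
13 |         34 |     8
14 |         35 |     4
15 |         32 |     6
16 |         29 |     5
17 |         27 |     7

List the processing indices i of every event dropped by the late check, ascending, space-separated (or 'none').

i=0 t=5 v=5: → [0,6); WM=−∞
i=1 t=5 v=8: → [0,6); WM=5
i=2 t=6 v=9: → [6,12); WM=5
i=3 t=4 v=5: → [0,6); WM=6; [0,6) fires=18
i=4 t=10 v=8: → [6,12); WM=6
i=5 t=12 v=3: → [12,18); WM=12; [6,12) fires=17
i=6 t=14 v=1: → [12,18); WM=12
i=7 t=21 v=9: → [18,24); WM=21; [12,18) fires=4
i=8 t=22 v=8: → [18,24); WM=21
i=9 t=23 v=7: → [18,24); WM=23
i=10 t=26 v=1: → [24,30); WM=23
i=11 t=27 v=8: → [24,30); WM=27; [18,24) fires=24
i=12 t=19 v=8: DROP (t<27-2); WM=27
i=13 t=34 v=8: → [30,36); WM=34; [24,30) fires=9
i=14 t=35 v=4: → [30,36); WM=34
i=15 t=32 v=6: → [30,36); WM=35
i=16 t=29 v=5: DROP (t<35-2); WM=35
i=17 t=27 v=7: DROP (t<35-2); WM=35

12 16 17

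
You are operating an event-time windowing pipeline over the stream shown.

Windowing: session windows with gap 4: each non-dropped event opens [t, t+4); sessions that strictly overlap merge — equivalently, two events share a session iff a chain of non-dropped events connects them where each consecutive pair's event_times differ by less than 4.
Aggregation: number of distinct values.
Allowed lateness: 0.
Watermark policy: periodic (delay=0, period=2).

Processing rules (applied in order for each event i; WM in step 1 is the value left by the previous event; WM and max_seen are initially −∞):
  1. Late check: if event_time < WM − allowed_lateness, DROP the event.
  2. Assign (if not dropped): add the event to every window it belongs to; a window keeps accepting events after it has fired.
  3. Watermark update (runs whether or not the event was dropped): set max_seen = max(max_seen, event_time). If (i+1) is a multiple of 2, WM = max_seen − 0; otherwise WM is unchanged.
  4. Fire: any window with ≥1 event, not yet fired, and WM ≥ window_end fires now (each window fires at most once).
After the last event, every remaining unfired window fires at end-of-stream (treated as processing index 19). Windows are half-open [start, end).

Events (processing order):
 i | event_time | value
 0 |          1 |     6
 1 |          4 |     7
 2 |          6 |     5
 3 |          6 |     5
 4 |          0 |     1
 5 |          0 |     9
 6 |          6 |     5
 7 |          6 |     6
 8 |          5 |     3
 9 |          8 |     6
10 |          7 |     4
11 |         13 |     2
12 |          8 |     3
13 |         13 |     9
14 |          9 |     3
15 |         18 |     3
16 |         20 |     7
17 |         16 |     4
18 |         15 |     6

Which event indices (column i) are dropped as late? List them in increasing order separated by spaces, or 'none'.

i=0 t=1 v=6: → [1,5); WM=−∞
i=1 t=4 v=7: → [1,8); WM=4
i=2 t=6 v=5: → [1,10); WM=4
i=3 t=6 v=5: → [1,10); WM=6
i=4 t=0 v=1: DROP (t<6-0); WM=6
i=5 t=0 v=9: DROP (t<6-0); WM=6
i=6 t=6 v=5: → [1,10); WM=6
i=7 t=6 v=6: → [1,10); WM=6
i=8 t=5 v=3: DROP (t<6-0); WM=6
i=9 t=8 v=6: → [1,12); WM=8
i=10 t=7 v=4: DROP (t<8-0); WM=8
i=11 t=13 v=2: → [13,17); WM=13
i=12 t=8 v=3: DROP (t<13-0); WM=13
i=13 t=13 v=9: → [13,17); WM=13
i=14 t=9 v=3: DROP (t<13-0); WM=13
i=15 t=18 v=3: → [18,22); WM=18
i=16 t=20 v=7: → [18,24); WM=18
i=17 t=16 v=4: DROP (t<18-0); WM=20
i=18 t=15 v=6: DROP (t<20-0); WM=20

4 5 8 10 12 14 17 18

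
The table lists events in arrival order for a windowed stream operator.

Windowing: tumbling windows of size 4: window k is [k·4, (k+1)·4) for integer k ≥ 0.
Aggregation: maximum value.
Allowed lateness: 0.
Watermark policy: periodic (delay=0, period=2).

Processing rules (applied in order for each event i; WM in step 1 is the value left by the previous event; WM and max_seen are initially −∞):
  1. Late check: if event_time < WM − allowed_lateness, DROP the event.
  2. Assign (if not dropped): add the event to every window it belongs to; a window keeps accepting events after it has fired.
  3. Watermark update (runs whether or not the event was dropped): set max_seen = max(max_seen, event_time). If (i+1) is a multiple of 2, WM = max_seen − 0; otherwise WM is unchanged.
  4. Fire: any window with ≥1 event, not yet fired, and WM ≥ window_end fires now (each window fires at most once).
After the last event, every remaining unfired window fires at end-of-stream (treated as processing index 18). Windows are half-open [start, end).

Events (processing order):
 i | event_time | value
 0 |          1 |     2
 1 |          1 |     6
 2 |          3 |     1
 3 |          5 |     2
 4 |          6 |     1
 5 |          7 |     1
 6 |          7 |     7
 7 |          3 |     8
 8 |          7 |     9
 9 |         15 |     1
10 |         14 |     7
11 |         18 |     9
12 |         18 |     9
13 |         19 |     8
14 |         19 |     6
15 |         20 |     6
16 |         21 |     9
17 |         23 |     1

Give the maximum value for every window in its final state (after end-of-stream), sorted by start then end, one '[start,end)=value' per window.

i=0 t=1 v=2: → [0,4); WM=−∞
i=1 t=1 v=6: → [0,4); WM=1
i=2 t=3 v=1: → [0,4); WM=1
i=3 t=5 v=2: → [4,8); WM=5; [0,4) fires=6
i=4 t=6 v=1: → [4,8); WM=5
i=5 t=7 v=1: → [4,8); WM=7
i=6 t=7 v=7: → [4,8); WM=7
i=7 t=3 v=8: DROP (t<7-0); WM=7
i=8 t=7 v=9: → [4,8); WM=7
i=9 t=15 v=1: → [12,16); WM=15; [4,8) fires=9
i=10 t=14 v=7: DROP (t<15-0); WM=15
i=11 t=18 v=9: → [16,20); WM=18; [12,16) fires=1
i=12 t=18 v=9: → [16,20); WM=18
i=13 t=19 v=8: → [16,20); WM=19
i=14 t=19 v=6: → [16,20); WM=19
i=15 t=20 v=6: → [20,24); WM=20; [16,20) fires=9
i=16 t=21 v=9: → [20,24); WM=20
i=17 t=23 v=1: → [20,24); WM=23

[0,4)=6 [4,8)=9 [12,16)=1 [16,20)=9 [20,24)=9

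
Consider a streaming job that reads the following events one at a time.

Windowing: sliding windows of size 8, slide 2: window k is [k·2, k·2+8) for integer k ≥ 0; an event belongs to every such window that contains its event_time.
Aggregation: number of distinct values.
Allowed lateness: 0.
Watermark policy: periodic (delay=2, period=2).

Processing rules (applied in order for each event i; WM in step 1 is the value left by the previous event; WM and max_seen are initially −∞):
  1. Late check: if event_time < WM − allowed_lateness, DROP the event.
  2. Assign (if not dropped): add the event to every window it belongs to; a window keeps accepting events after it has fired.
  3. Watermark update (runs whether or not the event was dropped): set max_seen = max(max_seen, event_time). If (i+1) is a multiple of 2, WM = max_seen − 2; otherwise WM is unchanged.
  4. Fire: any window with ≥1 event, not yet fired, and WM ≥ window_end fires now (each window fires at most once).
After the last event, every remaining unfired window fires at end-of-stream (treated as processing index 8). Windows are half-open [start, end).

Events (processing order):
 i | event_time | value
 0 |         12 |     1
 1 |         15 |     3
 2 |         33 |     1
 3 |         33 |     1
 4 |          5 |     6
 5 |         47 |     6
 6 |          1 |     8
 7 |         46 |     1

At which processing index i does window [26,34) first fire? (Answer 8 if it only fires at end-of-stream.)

i=0 t=12 v=1: → [12,20),[10,18),[8,16),[6,14); WM=−∞
i=1 t=15 v=3: → [14,22),[12,20),[10,18),[8,16); WM=13
i=2 t=33 v=1: → [32,40),[30,38),[28,36),[26,34); WM=13
i=3 t=33 v=1: → [32,40),[30,38),[28,36),[26,34); WM=31; [6,14) fires=1 [8,16) fires=2 [10,18) fires=2 [12,20) fires=2 [14,22) fires=1
i=4 t=5 v=6: DROP (t<31-0); WM=31
i=5 t=47 v=6: → [46,54),[44,52),[42,50),[40,48); WM=45; [26,34) fires=1 [28,36) fires=1 [30,38) fires=1 [32,40) fires=1
i=6 t=1 v=8: DROP (t<45-0); WM=45
i=7 t=46 v=1: → [46,54),[44,52),[42,50),[40,48); WM=45

5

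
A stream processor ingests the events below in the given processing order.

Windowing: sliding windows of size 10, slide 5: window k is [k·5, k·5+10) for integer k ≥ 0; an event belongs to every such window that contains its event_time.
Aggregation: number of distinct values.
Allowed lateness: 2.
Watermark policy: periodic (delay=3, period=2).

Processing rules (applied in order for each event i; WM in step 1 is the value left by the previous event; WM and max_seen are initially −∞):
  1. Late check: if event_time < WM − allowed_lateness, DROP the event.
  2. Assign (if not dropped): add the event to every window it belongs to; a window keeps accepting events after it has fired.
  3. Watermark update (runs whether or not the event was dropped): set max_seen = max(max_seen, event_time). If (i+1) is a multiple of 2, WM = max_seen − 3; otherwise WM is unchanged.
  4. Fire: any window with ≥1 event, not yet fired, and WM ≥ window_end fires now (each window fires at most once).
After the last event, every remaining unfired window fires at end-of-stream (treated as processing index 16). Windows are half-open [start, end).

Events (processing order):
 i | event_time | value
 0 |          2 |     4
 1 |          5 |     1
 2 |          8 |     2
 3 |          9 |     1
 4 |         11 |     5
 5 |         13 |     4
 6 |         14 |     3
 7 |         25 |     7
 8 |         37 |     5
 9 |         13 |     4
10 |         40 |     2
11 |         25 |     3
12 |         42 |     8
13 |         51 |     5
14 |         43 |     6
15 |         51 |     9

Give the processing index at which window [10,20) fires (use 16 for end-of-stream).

i=0 t=2 v=4: → [0,10); WM=−∞
i=1 t=5 v=1: → [5,15),[0,10); WM=2
i=2 t=8 v=2: → [5,15),[0,10); WM=2
i=3 t=9 v=1: → [5,15),[0,10); WM=6
i=4 t=11 v=5: → [10,20),[5,15); WM=6
i=5 t=13 v=4: → [10,20),[5,15); WM=10; [0,10) fires=3
i=6 t=14 v=3: → [10,20),[5,15); WM=10
i=7 t=25 v=7: → [25,35),[20,30); WM=22; [5,15) fires=5 [10,20) fires=3
i=8 t=37 v=5: → [35,45),[30,40); WM=22
i=9 t=13 v=4: DROP (t<22-2); WM=34; [20,30) fires=1
i=10 t=40 v=2: → [40,50),[35,45); WM=34
i=11 t=25 v=3: DROP (t<34-2); WM=37; [25,35) fires=1
i=12 t=42 v=8: → [40,50),[35,45); WM=37
i=13 t=51 v=5: → [50,60),[45,55); WM=48; [30,40) fires=1 [35,45) fires=3
i=14 t=43 v=6: DROP (t<48-2); WM=48
i=15 t=51 v=9: → [50,60),[45,55); WM=48

7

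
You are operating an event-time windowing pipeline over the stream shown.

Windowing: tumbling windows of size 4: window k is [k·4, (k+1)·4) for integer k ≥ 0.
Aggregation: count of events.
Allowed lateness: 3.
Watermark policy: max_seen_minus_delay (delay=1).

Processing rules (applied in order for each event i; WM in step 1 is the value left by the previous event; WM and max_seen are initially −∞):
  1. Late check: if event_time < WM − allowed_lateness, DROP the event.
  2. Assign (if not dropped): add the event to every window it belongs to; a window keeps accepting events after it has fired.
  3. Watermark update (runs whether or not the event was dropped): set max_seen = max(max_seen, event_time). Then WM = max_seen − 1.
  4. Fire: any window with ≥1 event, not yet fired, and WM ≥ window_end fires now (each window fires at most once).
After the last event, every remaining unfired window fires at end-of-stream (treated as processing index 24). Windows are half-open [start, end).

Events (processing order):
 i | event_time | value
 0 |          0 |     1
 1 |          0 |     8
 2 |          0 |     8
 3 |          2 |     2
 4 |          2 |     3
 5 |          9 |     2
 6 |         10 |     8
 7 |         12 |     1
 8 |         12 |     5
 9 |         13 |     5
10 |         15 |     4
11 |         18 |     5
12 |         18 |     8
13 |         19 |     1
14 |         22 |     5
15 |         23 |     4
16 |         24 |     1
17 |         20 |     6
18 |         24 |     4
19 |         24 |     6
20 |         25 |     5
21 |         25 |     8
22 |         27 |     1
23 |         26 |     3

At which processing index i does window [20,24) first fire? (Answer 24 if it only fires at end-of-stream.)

i=0 t=0 v=1: → [0,4); WM=-1
i=1 t=0 v=8: → [0,4); WM=-1
i=2 t=0 v=8: → [0,4); WM=-1
i=3 t=2 v=2: → [0,4); WM=1
i=4 t=2 v=3: → [0,4); WM=1
i=5 t=9 v=2: → [8,12); WM=8; [0,4) fires=5
i=6 t=10 v=8: → [8,12); WM=9
i=7 t=12 v=1: → [12,16); WM=11
i=8 t=12 v=5: → [12,16); WM=11
i=9 t=13 v=5: → [12,16); WM=12; [8,12) fires=2
i=10 t=15 v=4: → [12,16); WM=14
i=11 t=18 v=5: → [16,20); WM=17; [12,16) fires=4
i=12 t=18 v=8: → [16,20); WM=17
i=13 t=19 v=1: → [16,20); WM=18
i=14 t=22 v=5: → [20,24); WM=21; [16,20) fires=3
i=15 t=23 v=4: → [20,24); WM=22
i=16 t=24 v=1: → [24,28); WM=23
i=17 t=20 v=6: → [20,24); WM=23
i=18 t=24 v=4: → [24,28); WM=23
i=19 t=24 v=6: → [24,28); WM=23
i=20 t=25 v=5: → [24,28); WM=24; [20,24) fires=3
i=21 t=25 v=8: → [24,28); WM=24
i=22 t=27 v=1: → [24,28); WM=26
i=23 t=26 v=3: → [24,28); WM=26

20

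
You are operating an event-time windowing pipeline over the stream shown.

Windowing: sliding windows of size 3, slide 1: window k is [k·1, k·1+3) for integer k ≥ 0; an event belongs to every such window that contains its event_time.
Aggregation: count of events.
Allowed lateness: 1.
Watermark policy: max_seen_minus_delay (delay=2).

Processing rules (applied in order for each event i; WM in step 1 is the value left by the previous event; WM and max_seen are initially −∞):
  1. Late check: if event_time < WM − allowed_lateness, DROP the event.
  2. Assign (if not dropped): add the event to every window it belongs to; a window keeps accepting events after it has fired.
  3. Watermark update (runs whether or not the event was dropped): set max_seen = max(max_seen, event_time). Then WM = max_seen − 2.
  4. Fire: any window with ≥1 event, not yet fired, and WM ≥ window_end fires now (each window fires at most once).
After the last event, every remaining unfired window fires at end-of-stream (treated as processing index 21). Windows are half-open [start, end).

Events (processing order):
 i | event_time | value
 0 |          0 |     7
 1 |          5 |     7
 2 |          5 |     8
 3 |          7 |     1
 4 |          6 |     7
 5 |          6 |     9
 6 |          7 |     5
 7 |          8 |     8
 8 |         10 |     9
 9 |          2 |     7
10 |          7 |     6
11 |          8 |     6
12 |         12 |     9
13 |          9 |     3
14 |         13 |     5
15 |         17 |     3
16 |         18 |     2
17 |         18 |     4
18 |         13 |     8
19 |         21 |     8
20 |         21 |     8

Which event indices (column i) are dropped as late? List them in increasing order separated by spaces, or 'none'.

9 18

i=0 t=0 v=7: → [0,3); WM=-2
i=1 t=5 v=7: → [5,8),[4,7),[3,6); WM=3; [0,3) fires=1
i=2 t=5 v=8: → [5,8),[4,7),[3,6); WM=3
i=3 t=7 v=1: → [7,10),[6,9),[5,8); WM=5
i=4 t=6 v=7: → [6,9),[5,8),[4,7); WM=5
i=5 t=6 v=9: → [6,9),[5,8),[4,7); WM=5
i=6 t=7 v=5: → [7,10),[6,9),[5,8); WM=5
i=7 t=8 v=8: → [8,11),[7,10),[6,9); WM=6; [3,6) fires=2
i=8 t=10 v=9: → [10,13),[9,12),[8,11); WM=8; [4,7) fires=4 [5,8) fires=6
i=9 t=2 v=7: DROP (t<8-1); WM=8
i=10 t=7 v=6: → [7,10),[6,9),[5,8); WM=8
i=11 t=8 v=6: → [8,11),[7,10),[6,9); WM=8
i=12 t=12 v=9: → [12,15),[11,14),[10,13); WM=10; [6,9) fires=7 [7,10) fires=5
i=13 t=9 v=3: → [9,12),[8,11),[7,10); WM=10
i=14 t=13 v=5: → [13,16),[12,15),[11,14); WM=11; [8,11) fires=4
i=15 t=17 v=3: → [17,20),[16,19),[15,18); WM=15; [9,12) fires=2 [10,13) fires=2 [11,14) fires=2 [12,15) fires=2
i=16 t=18 v=2: → [18,21),[17,20),[16,19); WM=16; [13,16) fires=1
i=17 t=18 v=4: → [18,21),[17,20),[16,19); WM=16
i=18 t=13 v=8: DROP (t<16-1); WM=16
i=19 t=21 v=8: → [21,24),[20,23),[19,22); WM=19; [15,18) fires=1 [16,19) fires=3
i=20 t=21 v=8: → [21,24),[20,23),[19,22); WM=19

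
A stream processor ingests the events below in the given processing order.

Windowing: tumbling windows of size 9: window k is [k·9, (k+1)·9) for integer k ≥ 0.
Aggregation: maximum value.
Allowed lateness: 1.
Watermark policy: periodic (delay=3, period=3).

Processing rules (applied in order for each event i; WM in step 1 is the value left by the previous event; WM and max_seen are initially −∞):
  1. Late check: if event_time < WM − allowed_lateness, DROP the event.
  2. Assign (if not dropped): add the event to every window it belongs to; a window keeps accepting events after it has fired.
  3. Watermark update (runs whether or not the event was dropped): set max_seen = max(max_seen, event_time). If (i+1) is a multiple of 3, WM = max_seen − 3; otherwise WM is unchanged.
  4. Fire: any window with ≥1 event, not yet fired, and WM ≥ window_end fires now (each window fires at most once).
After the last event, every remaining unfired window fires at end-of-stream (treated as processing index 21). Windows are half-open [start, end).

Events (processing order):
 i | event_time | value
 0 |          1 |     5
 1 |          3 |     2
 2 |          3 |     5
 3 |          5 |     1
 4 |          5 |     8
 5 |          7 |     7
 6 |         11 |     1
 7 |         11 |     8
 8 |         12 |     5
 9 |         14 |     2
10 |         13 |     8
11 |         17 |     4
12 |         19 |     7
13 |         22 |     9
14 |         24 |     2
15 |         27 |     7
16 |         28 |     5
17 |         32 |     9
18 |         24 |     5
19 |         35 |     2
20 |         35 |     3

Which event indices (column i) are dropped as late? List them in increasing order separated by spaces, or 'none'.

i=0 t=1 v=5: → [0,9); WM=−∞
i=1 t=3 v=2: → [0,9); WM=−∞
i=2 t=3 v=5: → [0,9); WM=0
i=3 t=5 v=1: → [0,9); WM=0
i=4 t=5 v=8: → [0,9); WM=0
i=5 t=7 v=7: → [0,9); WM=4
i=6 t=11 v=1: → [9,18); WM=4
i=7 t=11 v=8: → [9,18); WM=4
i=8 t=12 v=5: → [9,18); WM=9; [0,9) fires=8
i=9 t=14 v=2: → [9,18); WM=9
i=10 t=13 v=8: → [9,18); WM=9
i=11 t=17 v=4: → [9,18); WM=14
i=12 t=19 v=7: → [18,27); WM=14
i=13 t=22 v=9: → [18,27); WM=14
i=14 t=24 v=2: → [18,27); WM=21; [9,18) fires=8
i=15 t=27 v=7: → [27,36); WM=21
i=16 t=28 v=5: → [27,36); WM=21
i=17 t=32 v=9: → [27,36); WM=29; [18,27) fires=9
i=18 t=24 v=5: DROP (t<29-1); WM=29
i=19 t=35 v=2: → [27,36); WM=29
i=20 t=35 v=3: → [27,36); WM=32

18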